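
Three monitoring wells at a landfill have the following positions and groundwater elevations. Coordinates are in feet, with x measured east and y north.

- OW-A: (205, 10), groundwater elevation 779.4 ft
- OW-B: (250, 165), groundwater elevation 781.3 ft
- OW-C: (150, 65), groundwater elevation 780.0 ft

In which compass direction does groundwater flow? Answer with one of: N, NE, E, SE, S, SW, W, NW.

With h = a·x + b·y + c and OW-A as origin, the differences give:
  45·a + 155·b = +1.9
  (-55)·a + 55·b = +0.6
Eliminate b (×55 and ×155, subtract): 11000·a = 11.50 → a = ∂h/∂x = +0.001045
Back-substitute: b = ∂h/∂y = +0.01195.
Flow = −∇h = (-0.001045 east, -0.01195 north), which points south.

S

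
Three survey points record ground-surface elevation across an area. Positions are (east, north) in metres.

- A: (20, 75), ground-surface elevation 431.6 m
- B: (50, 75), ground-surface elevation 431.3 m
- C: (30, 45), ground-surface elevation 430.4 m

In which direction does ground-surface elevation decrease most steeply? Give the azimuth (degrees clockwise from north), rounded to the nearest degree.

Three-point gradient (reference A): Δ to B = (30, 0, -0.3), Δ to C = (10, -30, -1.2).
∂z/∂x = -0.01000, ∂z/∂y = +0.03667 (det = -900).
Steepest decrease is along −∇f: components (+0.01000 E, -0.03667 N).
Azimuth = atan2(+0.01000, -0.03667) = 164.7° ≈ 165°.

165°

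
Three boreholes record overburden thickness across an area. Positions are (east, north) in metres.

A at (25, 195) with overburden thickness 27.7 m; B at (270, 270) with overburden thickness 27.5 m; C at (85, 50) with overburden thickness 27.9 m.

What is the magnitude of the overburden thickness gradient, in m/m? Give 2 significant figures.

0.0016 m/m

Taking A as reference: B−A = (245, 75, -0.2); C−A = (60, -145, +0.2).
Solve a·Δx + b·Δy = Δd: det = 245·(-145) − 60·75 = -40025.
∂d/∂x = [(-0.2)·(-145) − (+0.2)·75] / -40025 = -0.0003498
∂d/∂y = [245·(+0.2) − 60·(-0.2)] / -40025 = -0.001524
|∇f| = √(-0.0003498² + -0.001524²) = 0.001564 m/m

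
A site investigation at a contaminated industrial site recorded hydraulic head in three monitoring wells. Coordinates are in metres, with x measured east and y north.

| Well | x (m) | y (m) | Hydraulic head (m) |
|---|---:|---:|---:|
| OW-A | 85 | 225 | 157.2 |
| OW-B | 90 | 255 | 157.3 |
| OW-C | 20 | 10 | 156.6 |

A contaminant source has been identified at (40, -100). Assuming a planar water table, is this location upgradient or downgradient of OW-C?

Taking OW-A as reference: OW-B−OW-A = (5, 30, +0.1); OW-C−OW-A = (-65, -215, -0.6).
Solve a·Δx + b·Δy = Δh: det = 5·(-215) − (-65)·30 = 875.
∂h/∂x = [(+0.1)·(-215) − (-0.6)·30] / 875 = -0.004000
∂h/∂y = [5·(-0.6) − (-65)·(+0.1)] / 875 = +0.004000
Head at (40, -100) = 157.2 + (-0.004000)·(-45) + (+0.004000)·(-325) = 156.08 m.
That is lower than the 156.6 m at OW-C, so the point is downgradient.

downgradient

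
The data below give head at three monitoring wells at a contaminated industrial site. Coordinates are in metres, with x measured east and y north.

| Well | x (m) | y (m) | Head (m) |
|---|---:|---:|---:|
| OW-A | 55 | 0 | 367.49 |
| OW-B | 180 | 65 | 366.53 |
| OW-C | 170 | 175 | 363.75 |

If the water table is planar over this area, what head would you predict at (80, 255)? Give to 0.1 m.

361.3 m

Taking OW-A as reference: OW-B−OW-A = (125, 65, -0.96); OW-C−OW-A = (115, 175, -3.74).
Solve a·Δx + b·Δy = Δh: det = 125·175 − 115·65 = 14400.
∂h/∂x = [(-0.96)·175 − (-3.74)·65] / 14400 = +0.005215
∂h/∂y = [125·(-3.74) − 115·(-0.96)] / 14400 = -0.02480
h(80, 255) = 367.49 + (+0.005215)·(25) + (-0.02480)·(255) = 367.49 +0.130 -6.324 = 361.297 m.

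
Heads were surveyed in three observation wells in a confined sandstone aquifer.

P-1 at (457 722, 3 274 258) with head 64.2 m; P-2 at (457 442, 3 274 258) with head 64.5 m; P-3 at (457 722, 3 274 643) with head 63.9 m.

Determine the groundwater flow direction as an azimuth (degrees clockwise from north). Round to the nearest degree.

054°

∂h/∂x = (64.5 − 64.2) / (457442 − 457722) = -0.001071
∂h/∂y = (63.9 − 64.2) / (3274643 − 3274258) = -0.0007792
Flow direction (−∇h) has components (+0.001071 E, +0.0007792 N).
Azimuth = atan2(E, N) = atan2(+0.001071, +0.0007792) = 54.0° ≈ 054°.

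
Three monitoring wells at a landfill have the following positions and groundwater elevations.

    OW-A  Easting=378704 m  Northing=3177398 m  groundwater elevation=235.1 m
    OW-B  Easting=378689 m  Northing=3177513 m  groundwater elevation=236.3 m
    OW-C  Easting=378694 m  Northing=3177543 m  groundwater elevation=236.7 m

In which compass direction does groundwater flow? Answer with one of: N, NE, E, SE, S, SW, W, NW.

SW

Taking OW-A as reference: OW-B−OW-A = (-15, 115, +1.2); OW-C−OW-A = (-10, 145, +1.6).
Solve a·Δx + b·Δy = Δh: det = (-15)·145 − (-10)·115 = -1025.
∂h/∂x = [(+1.2)·145 − (+1.6)·115] / -1025 = +0.009756
∂h/∂y = [(-15)·(+1.6) − (-10)·(+1.2)] / -1025 = +0.01171
Flow = −∇h = (-0.009756 east, -0.01171 north), which points southwest.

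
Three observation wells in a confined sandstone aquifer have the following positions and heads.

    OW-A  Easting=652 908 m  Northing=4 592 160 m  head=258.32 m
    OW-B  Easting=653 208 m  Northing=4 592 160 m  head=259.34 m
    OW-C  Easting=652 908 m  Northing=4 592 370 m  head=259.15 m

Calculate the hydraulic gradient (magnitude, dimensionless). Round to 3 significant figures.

0.00521

∂h/∂x = (259.34 − 258.32) / (653208 − 652908) = +0.003400
∂h/∂y = (259.15 − 258.32) / (4592370 − 4592160) = +0.003952
|∇h| = √(0.003400² + 0.003952²) = 0.005213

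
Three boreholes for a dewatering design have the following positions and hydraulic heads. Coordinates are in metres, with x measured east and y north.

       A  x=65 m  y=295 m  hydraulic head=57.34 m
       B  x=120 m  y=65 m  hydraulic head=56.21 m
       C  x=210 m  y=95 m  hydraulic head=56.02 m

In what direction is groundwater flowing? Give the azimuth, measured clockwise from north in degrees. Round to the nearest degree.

140°

Three-point gradient (reference A): Δ to B = (55, -230, -1.13), Δ to C = (145, -200, -1.32).
∂h/∂x = -0.003472, ∂h/∂y = +0.004083 (det = 22350).
Flow direction (−∇h) has components (+0.003472 E, -0.004083 N).
Azimuth = atan2(E, N) = atan2(+0.003472, -0.004083) = 139.6° ≈ 140°.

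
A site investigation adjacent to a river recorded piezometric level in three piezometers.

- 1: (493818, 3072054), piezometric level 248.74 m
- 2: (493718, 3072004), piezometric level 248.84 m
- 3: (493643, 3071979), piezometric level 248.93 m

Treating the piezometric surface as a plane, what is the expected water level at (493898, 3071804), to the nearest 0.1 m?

248.3 m

With h = a·x + b·y + c and 1 as origin, the differences give:
  (-100)·a + (-50)·b = +0.10
  (-175)·a + (-75)·b = +0.19
Eliminate b (×(-75) and ×(-50), subtract): -1250·a = 2.000 → a = ∂h/∂x = -0.001600
Back-substitute: b = ∂h/∂y = +0.001200.
h(493898, 3071804) = 248.74 + (-0.001600)·(80) + (+0.001200)·(-250) = 248.74 -0.128 -0.300 = 248.312 m.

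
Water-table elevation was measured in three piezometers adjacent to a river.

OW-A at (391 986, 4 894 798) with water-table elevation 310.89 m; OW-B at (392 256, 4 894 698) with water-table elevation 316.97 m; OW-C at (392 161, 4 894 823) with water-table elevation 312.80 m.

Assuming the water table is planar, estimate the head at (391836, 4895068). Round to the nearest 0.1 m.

302.7 m

Differences from OW-A: to OW-B (Δx, Δy, Δh) = (270, -100, +6.08); to OW-C = (175, 25, +1.91).
Solve a·Δx + b·Δy = Δh: det = 270·25 − 175·(-100) = 24250.
∂h/∂x = [(+6.08)·25 − (+1.91)·(-100)] / 24250 = +0.01414
∂h/∂y = [270·(+1.91) − 175·(+6.08)] / 24250 = -0.02261
h(391836, 4895068) = 310.89 + (+0.01414)·(-150) + (-0.02261)·(270) = 310.89 -2.122 -6.105 = 302.664 m.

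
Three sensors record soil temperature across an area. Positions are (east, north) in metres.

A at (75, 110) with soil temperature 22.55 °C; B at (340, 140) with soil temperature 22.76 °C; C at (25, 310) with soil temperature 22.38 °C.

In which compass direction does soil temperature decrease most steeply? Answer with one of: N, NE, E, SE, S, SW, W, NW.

Three-point gradient (reference A): Δ to B = (265, 30, +0.21), Δ to C = (-50, 200, -0.17).
∂T/∂x = +0.0008642, ∂T/∂y = -0.0006339 (det = 54500).
Steepest decrease is along −∇f = (-0.0008642 E, +0.0006339 N) → northwest.

NW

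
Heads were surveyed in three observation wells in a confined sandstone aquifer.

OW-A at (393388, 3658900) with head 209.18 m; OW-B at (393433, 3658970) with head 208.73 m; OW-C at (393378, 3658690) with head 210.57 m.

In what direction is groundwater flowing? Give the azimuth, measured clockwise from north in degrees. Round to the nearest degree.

With h = a·x + b·y + c and OW-A as origin, the differences give:
  45·a + 70·b = -0.45
  (-10)·a + (-210)·b = +1.39
Eliminate b (×(-210) and ×70, subtract): -8750·a = -2.800 → a = ∂h/∂x = +0.0003200
Back-substitute: b = ∂h/∂y = -0.006634.
Flow direction (−∇h) has components (-0.0003200 E, +0.006634 N).
Azimuth = atan2(E, N) = atan2(-0.0003200, +0.006634) = 357.2° ≈ 357°.

357°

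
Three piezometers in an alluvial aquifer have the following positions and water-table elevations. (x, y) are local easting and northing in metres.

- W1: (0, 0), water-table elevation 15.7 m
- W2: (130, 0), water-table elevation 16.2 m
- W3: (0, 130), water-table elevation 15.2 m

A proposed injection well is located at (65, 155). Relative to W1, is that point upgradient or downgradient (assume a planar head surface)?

∂h/∂x = (16.2 − 15.7) / (130 − 0) = +0.003846
∂h/∂y = (15.2 − 15.7) / (130 − 0) = -0.003846
Head at (65, 155) = 15.7 + (+0.003846)·(65) + (-0.003846)·(155) = 15.35 m.
That is lower than the 15.7 m at W1, so the point is downgradient.

downgradient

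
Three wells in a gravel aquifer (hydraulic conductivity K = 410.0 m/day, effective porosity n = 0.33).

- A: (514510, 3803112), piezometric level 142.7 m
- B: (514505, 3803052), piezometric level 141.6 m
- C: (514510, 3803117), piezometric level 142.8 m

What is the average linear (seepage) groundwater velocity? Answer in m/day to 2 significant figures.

35 m/day

Differences from A: to B (Δx, Δy, Δh) = (-5, -60, -1.1); to C = (0, 5, +0.1).
Determinant of the coordinate differences = (-5)·5 − 0·(-60) = -25.
∂h/∂x = [(-1.1)·5 − (+0.1)·(-60)] / -25 = -0.02000
∂h/∂y = [(-5)·(+0.1) − 0·(-1.1)] / -25 = +0.02000
|∇h| = √(-0.02000² + 0.02000²) = 0.02828
Seepage velocity v = K·i/n = 410.0 × 0.02828 / 0.33 = 35.14 m/day.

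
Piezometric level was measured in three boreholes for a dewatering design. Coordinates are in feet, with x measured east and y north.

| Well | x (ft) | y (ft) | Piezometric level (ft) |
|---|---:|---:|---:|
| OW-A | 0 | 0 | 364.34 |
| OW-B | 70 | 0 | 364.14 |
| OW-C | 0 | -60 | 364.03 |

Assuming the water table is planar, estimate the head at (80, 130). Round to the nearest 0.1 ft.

∂h/∂x = (364.14 − 364.34) / (70 − 0) = -0.002857
∂h/∂y = (364.03 − 364.34) / (-60 − 0) = +0.005167
h(80, 130) = 364.34 + (-0.002857)·(80) + (+0.005167)·(130) = 364.34 -0.229 +0.672 = 364.783 ft.

364.8 ft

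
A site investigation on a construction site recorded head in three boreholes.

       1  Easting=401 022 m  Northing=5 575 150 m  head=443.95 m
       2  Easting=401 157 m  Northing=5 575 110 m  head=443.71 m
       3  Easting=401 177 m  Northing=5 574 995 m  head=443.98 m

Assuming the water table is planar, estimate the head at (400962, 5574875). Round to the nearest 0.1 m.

444.9 m

Differences from 1: to 2 (Δx, Δy, Δh) = (135, -40, -0.24); to 3 = (155, -155, +0.03).
Solve a·Δx + b·Δy = Δh: det = 135·(-155) − 155·(-40) = -14725.
∂h/∂x = [(-0.24)·(-155) − (+0.03)·(-40)] / -14725 = -0.002608
∂h/∂y = [135·(+0.03) − 155·(-0.24)] / -14725 = -0.002801
h(400962, 5574875) = 443.95 + (-0.002608)·(-60) + (-0.002801)·(-275) = 443.95 +0.156 +0.770 = 444.877 m.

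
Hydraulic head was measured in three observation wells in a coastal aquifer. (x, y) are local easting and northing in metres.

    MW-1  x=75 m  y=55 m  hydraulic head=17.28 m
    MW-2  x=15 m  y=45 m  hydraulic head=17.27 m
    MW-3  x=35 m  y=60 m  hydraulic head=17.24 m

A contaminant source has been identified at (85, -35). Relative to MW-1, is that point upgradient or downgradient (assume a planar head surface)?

With h = a·x + b·y + c and MW-1 as origin, the differences give:
  (-60)·a + (-10)·b = -0.01
  (-40)·a + 5·b = -0.04
Eliminate b (×5 and ×(-10), subtract): -700·a = -0.450 → a = ∂h/∂x = +0.0006429
Back-substitute: b = ∂h/∂y = -0.002857.
Head at (85, -35) = 17.28 + (+0.0006429)·(10) + (-0.002857)·(-90) = 17.54 m.
That is higher than the 17.28 m at MW-1, so the point is upgradient.

upgradient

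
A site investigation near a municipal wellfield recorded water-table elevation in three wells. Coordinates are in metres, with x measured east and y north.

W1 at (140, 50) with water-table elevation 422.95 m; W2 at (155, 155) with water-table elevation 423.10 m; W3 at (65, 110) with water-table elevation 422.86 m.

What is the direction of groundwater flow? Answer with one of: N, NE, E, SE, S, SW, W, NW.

Three-point gradient (reference W1): Δ to W2 = (15, 105, +0.15), Δ to W3 = (-75, 60, -0.09).
∂h/∂x = +0.002103, ∂h/∂y = +0.001128 (det = 8775).
Flow = −∇h = (-0.002103 east, -0.001128 north), which points southwest.

SW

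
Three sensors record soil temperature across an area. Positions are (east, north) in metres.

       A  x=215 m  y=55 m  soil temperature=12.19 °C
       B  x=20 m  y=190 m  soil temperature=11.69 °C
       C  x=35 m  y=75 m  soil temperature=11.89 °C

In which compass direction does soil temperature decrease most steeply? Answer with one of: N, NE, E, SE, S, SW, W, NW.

Taking A as reference: B−A = (-195, 135, -0.50); C−A = (-180, 20, -0.30).
Determinant of the coordinate differences = (-195)·20 − (-180)·135 = 20400.
∂T/∂x = [(-0.50)·20 − (-0.30)·135] / 20400 = +0.001495
∂T/∂y = [(-195)·(-0.30) − (-180)·(-0.50)] / 20400 = -0.001544
Steepest decrease is along −∇f = (-0.001495 E, +0.001544 N) → northwest.

NW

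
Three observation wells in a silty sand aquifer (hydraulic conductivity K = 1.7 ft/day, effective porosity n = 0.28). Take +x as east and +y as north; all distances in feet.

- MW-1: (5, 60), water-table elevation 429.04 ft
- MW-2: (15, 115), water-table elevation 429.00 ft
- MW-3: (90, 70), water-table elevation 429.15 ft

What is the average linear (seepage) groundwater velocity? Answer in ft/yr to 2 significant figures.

3.8 ft/yr

With h = a·x + b·y + c and MW-1 as origin, the differences give:
  10·a + 55·b = -0.04
  85·a + 10·b = +0.11
Eliminate b (×10 and ×55, subtract): -4575·a = -6.450 → a = ∂h/∂x = +0.001410
Back-substitute: b = ∂h/∂y = -0.0009836.
|∇h| = √(0.001410² + -0.0009836²) = 0.001719
Seepage velocity v = K·i/n = 1.7 × 0.001719 / 0.28 = 0.01044 ft/day = 3.813 ft/yr.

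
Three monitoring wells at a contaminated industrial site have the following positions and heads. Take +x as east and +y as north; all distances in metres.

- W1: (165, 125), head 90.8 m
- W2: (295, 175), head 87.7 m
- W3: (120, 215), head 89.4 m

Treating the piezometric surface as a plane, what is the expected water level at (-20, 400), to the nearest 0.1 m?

Three-point gradient (reference W1): Δ to W2 = (130, 50, -3.1), Δ to W3 = (-45, 90, -1.4).
∂h/∂x = -0.01498, ∂h/∂y = -0.02305 (det = 13950).
h(-20, 400) = 90.8 + (-0.01498)·(-185) + (-0.02305)·(275) = 90.8 +2.772 -6.338 = 87.234 m.

87.2 m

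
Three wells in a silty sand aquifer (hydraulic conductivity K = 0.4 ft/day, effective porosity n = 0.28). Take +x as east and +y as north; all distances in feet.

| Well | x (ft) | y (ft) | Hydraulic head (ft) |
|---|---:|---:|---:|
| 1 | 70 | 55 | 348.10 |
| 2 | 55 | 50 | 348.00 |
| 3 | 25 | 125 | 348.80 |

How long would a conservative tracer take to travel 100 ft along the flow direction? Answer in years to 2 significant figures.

Three-point gradient (reference 1): Δ to 2 = (-15, -5, -0.10), Δ to 3 = (-45, 70, +0.70).
∂h/∂x = +0.002745, ∂h/∂y = +0.01176 (det = -1275).
|∇h| = √(0.002745² + 0.01176²) = 0.01208
Seepage velocity v = K·i/n = 0.4 × 0.01208 / 0.28 = 0.01726 ft/day.
t = 100 / 0.01726 = 5794 days = 15.9 years.

16 years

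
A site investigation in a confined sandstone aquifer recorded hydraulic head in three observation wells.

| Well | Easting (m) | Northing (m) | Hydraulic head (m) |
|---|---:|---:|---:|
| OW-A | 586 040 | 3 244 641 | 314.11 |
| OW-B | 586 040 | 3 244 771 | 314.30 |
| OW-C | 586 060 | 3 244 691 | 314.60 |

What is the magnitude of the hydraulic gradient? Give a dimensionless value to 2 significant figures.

0.021

Taking OW-A as reference: OW-B−OW-A = (0, 130, +0.19); OW-C−OW-A = (20, 50, +0.49).
Solve a·Δx + b·Δy = Δh: det = 0·50 − 20·130 = -2600.
∂h/∂x = [(+0.19)·50 − (+0.49)·130] / -2600 = +0.02085
∂h/∂y = [0·(+0.49) − 20·(+0.19)] / -2600 = +0.001462
|∇h| = √(0.02085² + 0.001462²) = 0.0209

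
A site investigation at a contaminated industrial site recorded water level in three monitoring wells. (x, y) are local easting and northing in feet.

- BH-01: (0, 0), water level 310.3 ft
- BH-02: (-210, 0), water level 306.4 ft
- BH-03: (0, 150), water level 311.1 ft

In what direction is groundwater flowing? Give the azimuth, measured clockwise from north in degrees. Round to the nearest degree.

∂h/∂x = (306.4 − 310.3) / (-210 − 0) = +0.01857
∂h/∂y = (311.1 − 310.3) / (150 − 0) = +0.005333
Flow direction (−∇h) has components (-0.01857 E, -0.005333 N).
Azimuth = atan2(E, N) = atan2(-0.01857, -0.005333) = 254.0° ≈ 254°.

254°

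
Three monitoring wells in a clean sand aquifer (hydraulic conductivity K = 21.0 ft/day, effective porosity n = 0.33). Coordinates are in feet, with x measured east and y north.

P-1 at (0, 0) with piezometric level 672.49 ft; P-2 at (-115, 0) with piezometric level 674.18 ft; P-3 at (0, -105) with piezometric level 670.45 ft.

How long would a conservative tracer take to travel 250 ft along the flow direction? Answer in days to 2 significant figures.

160 days

∂h/∂x = (674.18 − 672.49) / (-115 − 0) = -0.01470
∂h/∂y = (670.45 − 672.49) / (-105 − 0) = +0.01943
|∇h| = √(-0.01470² + 0.01943²) = 0.02436
Seepage velocity v = K·i/n = 21.0 × 0.02436 / 0.33 = 1.55 ft/day.
t = 250 / 1.55 = 161.3 days.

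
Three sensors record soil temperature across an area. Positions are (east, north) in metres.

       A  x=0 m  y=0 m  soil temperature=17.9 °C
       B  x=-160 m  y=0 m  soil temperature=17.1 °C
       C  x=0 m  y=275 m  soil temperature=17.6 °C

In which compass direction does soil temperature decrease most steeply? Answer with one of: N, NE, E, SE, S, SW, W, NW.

W

∂T/∂x = (17.1 − 17.9) / (-160 − 0) = +0.005000
∂T/∂y = (17.6 − 17.9) / (275 − 0) = -0.001091
Steepest decrease is along −∇f = (-0.005000 E, +0.001091 N) → west.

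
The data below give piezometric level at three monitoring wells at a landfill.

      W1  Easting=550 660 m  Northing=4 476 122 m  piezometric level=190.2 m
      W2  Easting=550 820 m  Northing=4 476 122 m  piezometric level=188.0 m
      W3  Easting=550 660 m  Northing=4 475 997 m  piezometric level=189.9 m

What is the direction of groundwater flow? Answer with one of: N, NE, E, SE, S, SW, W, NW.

∂h/∂x = (188.0 − 190.2) / (550820 − 550660) = -0.01375
∂h/∂y = (189.9 − 190.2) / (4475997 − 4476122) = +0.002400
Flow = −∇h = (+0.01375 east, -0.002400 north), which points east.

E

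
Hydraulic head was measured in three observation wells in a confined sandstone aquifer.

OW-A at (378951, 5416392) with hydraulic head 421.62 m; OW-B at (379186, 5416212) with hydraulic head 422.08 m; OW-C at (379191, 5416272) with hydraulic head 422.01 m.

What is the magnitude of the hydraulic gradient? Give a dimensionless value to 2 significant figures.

Taking OW-A as reference: OW-B−OW-A = (235, -180, +0.46); OW-C−OW-A = (240, -120, +0.39).
Solve a·Δx + b·Δy = Δh: det = 235·(-120) − 240·(-180) = 15000.
∂h/∂x = [(+0.46)·(-120) − (+0.39)·(-180)] / 15000 = +0.001000
∂h/∂y = [235·(+0.39) − 240·(+0.46)] / 15000 = -0.001250
|∇h| = √(0.001000² + -0.001250²) = 0.001601

0.0016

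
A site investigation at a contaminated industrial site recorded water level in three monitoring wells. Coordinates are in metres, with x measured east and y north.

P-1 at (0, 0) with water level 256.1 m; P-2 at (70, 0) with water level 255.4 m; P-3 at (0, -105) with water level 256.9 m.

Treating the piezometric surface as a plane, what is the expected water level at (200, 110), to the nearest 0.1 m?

∂h/∂x = (255.4 − 256.1) / (70 − 0) = -0.01000
∂h/∂y = (256.9 − 256.1) / (-105 − 0) = -0.007619
h(200, 110) = 256.1 + (-0.01000)·(200) + (-0.007619)·(110) = 256.1 -2.000 -0.838 = 253.262 m.

253.3 m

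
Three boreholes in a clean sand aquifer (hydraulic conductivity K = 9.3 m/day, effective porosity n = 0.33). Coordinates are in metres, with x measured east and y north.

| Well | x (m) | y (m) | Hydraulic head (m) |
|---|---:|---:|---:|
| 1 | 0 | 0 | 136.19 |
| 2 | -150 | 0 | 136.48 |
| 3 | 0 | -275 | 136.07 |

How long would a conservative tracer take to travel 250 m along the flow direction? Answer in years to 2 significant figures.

∂h/∂x = (136.48 − 136.19) / (-150 − 0) = -0.001933
∂h/∂y = (136.07 − 136.19) / (-275 − 0) = +0.0004364
|∇h| = √(-0.001933² + 0.0004364²) = 0.001982
Seepage velocity v = K·i/n = 9.3 × 0.001982 / 0.33 = 0.05586 m/day.
t = 250 / 0.05586 = 4475 days = 12.3 years.

12 years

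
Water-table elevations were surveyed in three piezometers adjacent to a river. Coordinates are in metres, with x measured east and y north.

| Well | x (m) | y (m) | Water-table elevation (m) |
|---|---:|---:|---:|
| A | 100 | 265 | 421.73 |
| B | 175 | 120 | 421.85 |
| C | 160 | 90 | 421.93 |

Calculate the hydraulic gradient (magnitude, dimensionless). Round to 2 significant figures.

With h = a·x + b·y + c and A as origin, the differences give:
  75·a + (-145)·b = +0.12
  60·a + (-175)·b = +0.20
Eliminate b (×(-175) and ×(-145), subtract): -4425·a = 8.000 → a = ∂h/∂x = -0.001808
Back-substitute: b = ∂h/∂y = -0.001763.
|∇h| = √(-0.001808² + -0.001763²) = 0.002525

0.0025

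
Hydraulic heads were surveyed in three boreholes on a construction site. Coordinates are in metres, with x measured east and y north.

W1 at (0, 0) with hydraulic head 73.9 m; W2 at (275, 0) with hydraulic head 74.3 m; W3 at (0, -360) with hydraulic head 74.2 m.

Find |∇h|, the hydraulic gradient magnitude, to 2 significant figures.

0.0017

∂h/∂x = (74.3 − 73.9) / (275 − 0) = +0.001455
∂h/∂y = (74.2 − 73.9) / (-360 − 0) = -0.0008333
|∇h| = √(0.001455² + -0.0008333²) = 0.001677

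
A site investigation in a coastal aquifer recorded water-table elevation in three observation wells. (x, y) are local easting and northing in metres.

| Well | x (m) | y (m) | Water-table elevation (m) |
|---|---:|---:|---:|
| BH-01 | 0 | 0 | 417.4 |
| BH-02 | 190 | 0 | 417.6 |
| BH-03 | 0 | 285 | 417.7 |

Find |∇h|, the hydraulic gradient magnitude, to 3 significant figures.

∂h/∂x = (417.6 − 417.4) / (190 − 0) = +0.001053
∂h/∂y = (417.7 − 417.4) / (285 − 0) = +0.001053
|∇h| = √(0.001053² + 0.001053²) = 0.001489

0.00149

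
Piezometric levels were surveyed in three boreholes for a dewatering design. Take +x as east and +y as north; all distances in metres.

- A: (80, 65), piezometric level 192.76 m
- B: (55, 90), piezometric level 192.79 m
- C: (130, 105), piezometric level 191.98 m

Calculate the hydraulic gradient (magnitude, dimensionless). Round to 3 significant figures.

With h = a·x + b·y + c and A as origin, the differences give:
  (-25)·a + 25·b = +0.03
  50·a + 40·b = -0.78
Eliminate b (×40 and ×25, subtract): -2250·a = 20.700 → a = ∂h/∂x = -0.009200
Back-substitute: b = ∂h/∂y = -0.008000.
|∇h| = √(-0.009200² + -0.008000²) = 0.01219

0.0122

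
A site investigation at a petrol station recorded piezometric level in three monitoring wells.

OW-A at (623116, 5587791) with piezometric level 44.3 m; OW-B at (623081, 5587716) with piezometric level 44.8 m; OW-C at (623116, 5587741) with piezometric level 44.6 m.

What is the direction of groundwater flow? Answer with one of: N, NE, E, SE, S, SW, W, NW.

With h = a·x + b·y + c and OW-A as origin, the differences give:
  (-35)·a + (-75)·b = +0.5
  0·a + (-50)·b = +0.3
Eliminate b (×(-50) and ×(-75), subtract): 1750·a = -2.50 → a = ∂h/∂x = -0.001429
Back-substitute: b = ∂h/∂y = -0.006000.
Flow = −∇h = (+0.001429 east, +0.006000 north), which points north.

N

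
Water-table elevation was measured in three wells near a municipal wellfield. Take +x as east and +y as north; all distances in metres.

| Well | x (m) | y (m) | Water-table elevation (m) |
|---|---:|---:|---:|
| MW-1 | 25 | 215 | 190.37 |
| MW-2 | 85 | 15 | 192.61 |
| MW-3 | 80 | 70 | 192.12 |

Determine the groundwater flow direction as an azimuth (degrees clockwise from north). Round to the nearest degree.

306°

Differences from MW-1: to MW-2 (Δx, Δy, Δh) = (60, -200, +2.24); to MW-3 = (55, -145, +1.75).
Determinant of the coordinate differences = 60·(-145) − 55·(-200) = 2300.
∂h/∂x = [(+2.24)·(-145) − (+1.75)·(-200)] / 2300 = +0.01096
∂h/∂y = [60·(+1.75) − 55·(+2.24)] / 2300 = -0.007913
Flow direction (−∇h) has components (-0.01096 E, +0.007913 N).
Azimuth = atan2(E, N) = atan2(-0.01096, +0.007913) = 305.8° ≈ 306°.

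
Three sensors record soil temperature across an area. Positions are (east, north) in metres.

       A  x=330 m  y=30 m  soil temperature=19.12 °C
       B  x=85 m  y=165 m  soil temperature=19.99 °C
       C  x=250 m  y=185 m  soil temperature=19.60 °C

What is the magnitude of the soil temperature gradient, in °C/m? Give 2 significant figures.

Three-point gradient (reference A): Δ to B = (-245, 135, +0.87), Δ to C = (-80, 155, +0.48).
∂T/∂x = -0.002578, ∂T/∂y = +0.001766 (det = -27175).
|∇f| = √(-0.002578² + 0.001766²) = 0.003125 °C/m

0.0031 °C/m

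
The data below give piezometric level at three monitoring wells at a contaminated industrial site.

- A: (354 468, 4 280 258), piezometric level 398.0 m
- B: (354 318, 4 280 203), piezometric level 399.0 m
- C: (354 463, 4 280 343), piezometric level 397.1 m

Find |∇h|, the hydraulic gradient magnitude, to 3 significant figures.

0.0111

Three-point gradient (reference A): Δ to B = (-150, -55, +1.0), Δ to C = (-5, 85, -0.9).
∂h/∂x = -0.002726, ∂h/∂y = -0.01075 (det = -13025).
|∇h| = √(-0.002726² + -0.01075²) = 0.01109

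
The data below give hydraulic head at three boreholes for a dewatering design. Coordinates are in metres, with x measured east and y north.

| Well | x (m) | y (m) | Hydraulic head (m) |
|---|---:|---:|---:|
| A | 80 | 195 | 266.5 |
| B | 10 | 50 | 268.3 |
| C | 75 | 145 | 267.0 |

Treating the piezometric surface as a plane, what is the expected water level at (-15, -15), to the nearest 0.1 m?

269.1 m

Differences from A: to B (Δx, Δy, Δh) = (-70, -145, +1.8); to C = (-5, -50, +0.5).
Determinant of the coordinate differences = (-70)·(-50) − (-5)·(-145) = 2775.
∂h/∂x = [(+1.8)·(-50) − (+0.5)·(-145)] / 2775 = -0.006306
∂h/∂y = [(-70)·(+0.5) − (-5)·(+1.8)] / 2775 = -0.009369
h(-15, -15) = 266.5 + (-0.006306)·(-95) + (-0.009369)·(-210) = 266.5 +0.599 +1.968 = 269.067 m.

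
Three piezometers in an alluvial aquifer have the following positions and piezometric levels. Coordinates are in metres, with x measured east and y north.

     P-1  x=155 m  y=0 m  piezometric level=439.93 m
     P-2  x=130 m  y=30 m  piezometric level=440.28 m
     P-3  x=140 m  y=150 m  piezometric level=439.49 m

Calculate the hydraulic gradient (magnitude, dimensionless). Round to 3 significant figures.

Three-point gradient (reference P-1): Δ to P-2 = (-25, 30, +0.35), Δ to P-3 = (-15, 150, -0.44).
∂h/∂x = -0.01991, ∂h/∂y = -0.004924 (det = -3300).
|∇h| = √(-0.01991² + -0.004924²) = 0.02051

0.0205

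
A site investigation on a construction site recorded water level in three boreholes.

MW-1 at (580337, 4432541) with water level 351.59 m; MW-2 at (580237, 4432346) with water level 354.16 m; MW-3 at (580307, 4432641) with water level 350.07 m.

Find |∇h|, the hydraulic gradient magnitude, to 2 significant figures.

0.015

With h = a·x + b·y + c and MW-1 as origin, the differences give:
  (-100)·a + (-195)·b = +2.57
  (-30)·a + 100·b = -1.52
Eliminate b (×100 and ×(-195), subtract): -15850·a = -39.400 → a = ∂h/∂x = +0.002486
Back-substitute: b = ∂h/∂y = -0.01445.
|∇h| = √(0.002486² + -0.01445²) = 0.01466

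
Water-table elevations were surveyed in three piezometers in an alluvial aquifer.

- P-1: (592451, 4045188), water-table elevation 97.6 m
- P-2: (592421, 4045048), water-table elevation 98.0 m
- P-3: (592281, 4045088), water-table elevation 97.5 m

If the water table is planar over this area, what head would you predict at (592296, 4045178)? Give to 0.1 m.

97.2 m

Taking P-1 as reference: P-2−P-1 = (-30, -140, +0.4); P-3−P-1 = (-170, -100, -0.1).
Solve a·Δx + b·Δy = Δh: det = (-30)·(-100) − (-170)·(-140) = -20800.
∂h/∂x = [(+0.4)·(-100) − (-0.1)·(-140)] / -20800 = +0.002596
∂h/∂y = [(-30)·(-0.1) − (-170)·(+0.4)] / -20800 = -0.003413
h(592296, 4045178) = 97.6 + (+0.002596)·(-155) + (-0.003413)·(-10) = 97.6 -0.402 +0.034 = 97.232 m.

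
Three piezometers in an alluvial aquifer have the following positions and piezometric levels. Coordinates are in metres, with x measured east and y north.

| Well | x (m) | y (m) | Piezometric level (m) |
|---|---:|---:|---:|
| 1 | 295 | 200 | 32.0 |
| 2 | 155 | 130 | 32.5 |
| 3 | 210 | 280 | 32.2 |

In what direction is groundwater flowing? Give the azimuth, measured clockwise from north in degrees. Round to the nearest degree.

075°

Taking 1 as reference: 2−1 = (-140, -70, +0.5); 3−1 = (-85, 80, +0.2).
Solve a·Δx + b·Δy = Δh: det = (-140)·80 − (-85)·(-70) = -17150.
∂h/∂x = [(+0.5)·80 − (+0.2)·(-70)] / -17150 = -0.003149
∂h/∂y = [(-140)·(+0.2) − (-85)·(+0.5)] / -17150 = -0.0008455
Flow direction (−∇h) has components (+0.003149 E, +0.0008455 N).
Azimuth = atan2(E, N) = atan2(+0.003149, +0.0008455) = 75.0° ≈ 075°.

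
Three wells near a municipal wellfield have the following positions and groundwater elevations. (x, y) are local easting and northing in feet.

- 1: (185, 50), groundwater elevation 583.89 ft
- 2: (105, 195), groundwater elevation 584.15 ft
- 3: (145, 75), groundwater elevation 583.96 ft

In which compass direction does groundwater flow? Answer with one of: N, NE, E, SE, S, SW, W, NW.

SE

Differences from 1: to 2 (Δx, Δy, Δh) = (-80, 145, +0.26); to 3 = (-40, 25, +0.07).
Solve a·Δx + b·Δy = Δh: det = (-80)·25 − (-40)·145 = 3800.
∂h/∂x = [(+0.26)·25 − (+0.07)·145] / 3800 = -0.0009605
∂h/∂y = [(-80)·(+0.07) − (-40)·(+0.26)] / 3800 = +0.001263
Flow = −∇h = (+0.0009605 east, -0.001263 north), which points southeast.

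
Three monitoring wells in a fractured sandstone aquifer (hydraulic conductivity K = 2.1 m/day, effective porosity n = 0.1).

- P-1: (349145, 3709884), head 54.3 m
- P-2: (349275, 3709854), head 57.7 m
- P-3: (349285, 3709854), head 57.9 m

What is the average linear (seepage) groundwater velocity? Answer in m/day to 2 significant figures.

0.70 m/day

With h = a·x + b·y + c and P-1 as origin, the differences give:
  130·a + (-30)·b = +3.4
  140·a + (-30)·b = +3.6
Eliminate b (×(-30) and ×(-30), subtract): 300·a = 6.00 → a = ∂h/∂x = +0.02000
Back-substitute: b = ∂h/∂y = -0.02667.
|∇h| = √(0.02000² + -0.02667²) = 0.03334
Seepage velocity v = K·i/n = 2.1 × 0.03334 / 0.1 = 0.7001 m/day.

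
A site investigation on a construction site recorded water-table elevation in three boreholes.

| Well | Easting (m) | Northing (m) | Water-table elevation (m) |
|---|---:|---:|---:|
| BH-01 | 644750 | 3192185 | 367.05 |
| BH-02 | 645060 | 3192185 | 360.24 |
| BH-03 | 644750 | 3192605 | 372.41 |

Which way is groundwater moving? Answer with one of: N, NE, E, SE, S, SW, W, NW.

SE

∂h/∂x = (360.24 − 367.05) / (645060 − 644750) = -0.02197
∂h/∂y = (372.41 − 367.05) / (3192605 − 3192185) = +0.01276
Flow = −∇h = (+0.02197 east, -0.01276 north), which points southeast.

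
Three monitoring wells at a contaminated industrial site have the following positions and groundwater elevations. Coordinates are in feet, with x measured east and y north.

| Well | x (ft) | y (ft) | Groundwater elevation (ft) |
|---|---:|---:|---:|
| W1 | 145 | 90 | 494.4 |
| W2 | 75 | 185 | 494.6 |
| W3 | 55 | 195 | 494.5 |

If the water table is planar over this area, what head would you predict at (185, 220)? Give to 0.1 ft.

496.0 ft

Differences from W1: to W2 (Δx, Δy, Δh) = (-70, 95, +0.2); to W3 = (-90, 105, +0.1).
Determinant of the coordinate differences = (-70)·105 − (-90)·95 = 1200.
∂h/∂x = [(+0.2)·105 − (+0.1)·95] / 1200 = +0.009583
∂h/∂y = [(-70)·(+0.1) − (-90)·(+0.2)] / 1200 = +0.009167
h(185, 220) = 494.4 + (+0.009583)·(40) + (+0.009167)·(130) = 494.4 +0.383 +1.192 = 495.975 ft.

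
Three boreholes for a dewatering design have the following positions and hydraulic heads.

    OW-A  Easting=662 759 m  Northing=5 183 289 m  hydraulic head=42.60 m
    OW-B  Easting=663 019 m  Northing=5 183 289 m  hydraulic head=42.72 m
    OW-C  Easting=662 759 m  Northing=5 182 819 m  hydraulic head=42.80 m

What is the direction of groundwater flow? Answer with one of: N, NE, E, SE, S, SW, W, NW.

NW

∂h/∂x = (42.72 − 42.60) / (663019 − 662759) = +0.0004615
∂h/∂y = (42.80 − 42.60) / (5182819 − 5183289) = -0.0004255
Flow = −∇h = (-0.0004615 east, +0.0004255 north), which points northwest.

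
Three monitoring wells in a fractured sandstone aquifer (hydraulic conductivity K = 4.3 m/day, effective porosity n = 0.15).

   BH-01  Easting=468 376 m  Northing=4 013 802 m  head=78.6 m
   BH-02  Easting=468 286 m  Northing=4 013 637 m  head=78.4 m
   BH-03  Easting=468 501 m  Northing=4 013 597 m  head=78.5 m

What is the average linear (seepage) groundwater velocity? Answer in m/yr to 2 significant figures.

With h = a·x + b·y + c and BH-01 as origin, the differences give:
  (-90)·a + (-165)·b = -0.2
  125·a + (-205)·b = -0.1
Eliminate b (×(-205) and ×(-165), subtract): 39075·a = 24.50 → a = ∂h/∂x = +0.0006270
Back-substitute: b = ∂h/∂y = +0.0008701.
|∇h| = √(0.0006270² + 0.0008701²) = 0.001072
Seepage velocity v = K·i/n = 4.3 × 0.001072 / 0.15 = 0.03073 m/day = 11.22 m/yr.

11 m/yr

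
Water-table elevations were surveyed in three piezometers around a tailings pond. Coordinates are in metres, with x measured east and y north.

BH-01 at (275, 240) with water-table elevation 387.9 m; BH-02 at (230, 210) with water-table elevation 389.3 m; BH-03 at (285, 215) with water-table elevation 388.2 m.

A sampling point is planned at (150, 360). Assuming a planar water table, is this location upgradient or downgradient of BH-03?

Differences from BH-01: to BH-02 (Δx, Δy, Δh) = (-45, -30, +1.4); to BH-03 = (10, -25, +0.3).
Determinant of the coordinate differences = (-45)·(-25) − 10·(-30) = 1425.
∂h/∂x = [(+1.4)·(-25) − (+0.3)·(-30)] / 1425 = -0.01825
∂h/∂y = [(-45)·(+0.3) − 10·(+1.4)] / 1425 = -0.01930
Head at (150, 360) = 387.9 + (-0.01825)·(-125) + (-0.01930)·(120) = 387.86 m.
That is lower than the 388.2 m at BH-03, so the point is downgradient.

downgradient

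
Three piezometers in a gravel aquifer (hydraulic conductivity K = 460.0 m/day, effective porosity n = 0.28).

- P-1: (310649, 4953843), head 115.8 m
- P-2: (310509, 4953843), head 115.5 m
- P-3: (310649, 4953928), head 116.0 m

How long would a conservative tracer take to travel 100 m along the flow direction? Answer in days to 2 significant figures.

∂h/∂x = (115.5 − 115.8) / (310509 − 310649) = +0.002143
∂h/∂y = (116.0 − 115.8) / (4953928 − 4953843) = +0.002353
|∇h| = √(0.002143² + 0.002353²) = 0.003183
Seepage velocity v = K·i/n = 460.0 × 0.003183 / 0.28 = 5.229 m/day.
t = 100 / 5.229 = 19.12 days.

19 days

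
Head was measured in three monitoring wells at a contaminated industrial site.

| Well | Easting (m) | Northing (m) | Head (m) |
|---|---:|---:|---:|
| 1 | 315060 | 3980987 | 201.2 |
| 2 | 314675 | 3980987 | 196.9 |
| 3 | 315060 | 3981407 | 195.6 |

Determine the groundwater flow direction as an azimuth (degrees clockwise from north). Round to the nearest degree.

320°

∂h/∂x = (196.9 − 201.2) / (314675 − 315060) = +0.01117
∂h/∂y = (195.6 − 201.2) / (3981407 − 3980987) = -0.01333
Flow direction (−∇h) has components (-0.01117 E, +0.01333 N).
Azimuth = atan2(E, N) = atan2(-0.01117, +0.01333) = 320.0° ≈ 320°.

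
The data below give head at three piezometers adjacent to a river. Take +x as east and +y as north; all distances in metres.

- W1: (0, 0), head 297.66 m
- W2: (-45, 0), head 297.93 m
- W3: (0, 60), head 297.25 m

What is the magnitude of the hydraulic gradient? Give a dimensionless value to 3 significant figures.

0.00909

∂h/∂x = (297.93 − 297.66) / (-45 − 0) = -0.006000
∂h/∂y = (297.25 − 297.66) / (60 − 0) = -0.006833
|∇h| = √(-0.006000² + -0.006833²) = 0.009093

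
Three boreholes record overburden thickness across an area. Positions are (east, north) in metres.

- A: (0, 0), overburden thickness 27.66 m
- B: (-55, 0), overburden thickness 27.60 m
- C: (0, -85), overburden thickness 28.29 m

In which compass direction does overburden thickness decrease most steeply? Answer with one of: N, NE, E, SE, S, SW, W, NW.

∂d/∂x = (27.60 − 27.66) / (-55 − 0) = +0.001091
∂d/∂y = (28.29 − 27.66) / (-85 − 0) = -0.007412
Steepest decrease is along −∇f = (-0.001091 E, +0.007412 N) → north.

N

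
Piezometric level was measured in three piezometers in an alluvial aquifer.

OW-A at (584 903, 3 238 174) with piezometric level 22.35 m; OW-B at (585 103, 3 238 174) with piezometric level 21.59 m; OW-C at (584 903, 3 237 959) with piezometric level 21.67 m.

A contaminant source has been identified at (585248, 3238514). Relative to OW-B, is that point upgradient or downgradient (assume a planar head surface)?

upgradient

∂h/∂x = (21.59 − 22.35) / (585103 − 584903) = -0.003800
∂h/∂y = (21.67 − 22.35) / (3237959 − 3238174) = +0.003163
Head at (585248, 3238514) = 22.35 + (-0.003800)·(345) + (+0.003163)·(340) = 22.11 m.
That is higher than the 21.59 m at OW-B, so the point is upgradient.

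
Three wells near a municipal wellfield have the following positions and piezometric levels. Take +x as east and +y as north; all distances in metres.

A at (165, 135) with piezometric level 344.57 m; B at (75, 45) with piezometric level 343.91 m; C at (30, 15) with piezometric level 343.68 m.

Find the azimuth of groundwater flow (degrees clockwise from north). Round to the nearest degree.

Taking A as reference: B−A = (-90, -90, -0.66); C−A = (-135, -120, -0.89).
Solve a·Δx + b·Δy = Δh: det = (-90)·(-120) − (-135)·(-90) = -1350.
∂h/∂x = [(-0.66)·(-120) − (-0.89)·(-90)] / -1350 = +0.0006667
∂h/∂y = [(-90)·(-0.89) − (-135)·(-0.66)] / -1350 = +0.006667
Flow direction (−∇h) has components (-0.0006667 E, -0.006667 N).
Azimuth = atan2(E, N) = atan2(-0.0006667, -0.006667) = 185.7° ≈ 186°.

186°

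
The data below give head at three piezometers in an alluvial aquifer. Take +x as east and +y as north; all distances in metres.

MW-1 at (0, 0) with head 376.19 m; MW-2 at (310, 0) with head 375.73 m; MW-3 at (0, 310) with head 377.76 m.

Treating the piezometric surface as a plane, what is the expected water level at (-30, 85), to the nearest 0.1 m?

376.7 m

∂h/∂x = (375.73 − 376.19) / (310 − 0) = -0.001484
∂h/∂y = (377.76 − 376.19) / (310 − 0) = +0.005065
h(-30, 85) = 376.19 + (-0.001484)·(-30) + (+0.005065)·(85) = 376.19 +0.045 +0.430 = 376.665 m.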